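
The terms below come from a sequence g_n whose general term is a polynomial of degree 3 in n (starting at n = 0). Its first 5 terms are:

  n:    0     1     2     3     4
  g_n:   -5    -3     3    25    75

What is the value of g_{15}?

1st diffs: 2, 6, 22, 50.
2nd diffs: 4, 16, 28.
3rd diffs: 12, 12 (constant).
Newton forward-difference form: g_n = -5 + 2·C(n,1) + 4·C(n,2) + 12·C(n,3).
At n = 15: n = 15, so g_{15} = -5 + 30 + 420 + 5460 = 5905.

5905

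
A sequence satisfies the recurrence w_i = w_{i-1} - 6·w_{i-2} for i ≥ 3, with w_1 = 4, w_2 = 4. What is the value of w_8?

Compute successive terms:
w_3 = -20  w_4 = -44  w_5 = 76  w_6 = 340  w_7 = -116  w_8 = -2156.

-2156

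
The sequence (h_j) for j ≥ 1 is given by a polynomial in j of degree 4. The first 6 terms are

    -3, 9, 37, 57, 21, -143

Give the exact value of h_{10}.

1st diffs: 12, 28, 20, -36, -164.
2nd diffs: 16, -8, -56, -128.
3rd diffs: -24, -48, -72.
4th diffs: -24, -24 (constant).
So h_j = -j^4 + 6j^3 - 3j^2 - 6j + 1.
Evaluating at j = 10 gives h_{10} = -4359.

-4359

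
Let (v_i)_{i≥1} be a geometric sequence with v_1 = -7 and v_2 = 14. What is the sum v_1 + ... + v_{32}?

10021590355

Common ratio r = -2.
v_i = (-7)·(-2)^(i-1).
S = (-7)·((-2)^32 - 1)/(-2 - 1) = (-7)·(4294967296 - 1)/(-3) = 10021590355.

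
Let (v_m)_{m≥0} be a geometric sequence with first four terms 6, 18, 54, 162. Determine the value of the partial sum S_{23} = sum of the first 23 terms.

Common ratio r = 3.
v_m = 6·3^(m-0).
S = 6·(3^23 - 1)/(3 - 1) = 6·(94143178827 - 1)/(2) = 282429536478.

282429536478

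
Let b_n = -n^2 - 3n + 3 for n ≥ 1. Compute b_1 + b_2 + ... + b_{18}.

-2568

Over n = 1..18: Σn = 171, Σn² = 2109.
Total = (-1)·2109 + (-3)·171 + (3)·18 = -2568.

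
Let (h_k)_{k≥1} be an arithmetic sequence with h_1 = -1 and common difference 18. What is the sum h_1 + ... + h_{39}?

13299

h_k = -1 + (k - 1)·18.
h_{39} = 683; S = 39·(-1 + 683)/2 = 13299.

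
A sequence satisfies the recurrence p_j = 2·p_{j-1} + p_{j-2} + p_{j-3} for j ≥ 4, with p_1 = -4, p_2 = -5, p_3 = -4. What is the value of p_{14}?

-190418

Iterate the recurrence:
p_4 = -17; p_5 = -43; p_6 = -107; …; p_{11} = -11527; p_{12} = -29357; p_{13} = -74767; p_{14} = -190418.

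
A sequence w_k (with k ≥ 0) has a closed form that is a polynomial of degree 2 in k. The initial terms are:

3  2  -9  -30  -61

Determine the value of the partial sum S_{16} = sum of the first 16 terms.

1st diffs: -1, -11, -21, -31.
2nd diffs: -10, -10, -10 (constant).
So w_k = -5k^2 + 4k + 3.
Continuing: …, -102, -153, -214, -285, …, w_{15} = -1062.
Summing k = 0..15 (16 terms) gives -5672.

-5672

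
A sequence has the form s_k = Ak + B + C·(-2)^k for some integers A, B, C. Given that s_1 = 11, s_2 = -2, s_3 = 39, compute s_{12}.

Plug in k = 1, 2, 3: A + B - 2C = 11; 2A + B + 4C = -2; 3A + B - 8C = 39.
Subtracting the first from the second: A + 6C = -13.
Subtracting the second from the third: A - 12C = 41.
Solving: C = -3, A = 5, then B = 0.
So s_k = 5·k + 0 + (-3)·(-2)^k; at k=12 this is -12228.

-12228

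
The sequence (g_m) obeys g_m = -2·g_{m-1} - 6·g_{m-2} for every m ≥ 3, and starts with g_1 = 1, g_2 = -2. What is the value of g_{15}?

Compute successive terms:
g_3 = -2;  g_4 = 16;  g_5 = -20;  …;  g_{12} = -19712;  g_{13} = 35008;  g_{14} = 48256;  g_{15} = -306560.

-306560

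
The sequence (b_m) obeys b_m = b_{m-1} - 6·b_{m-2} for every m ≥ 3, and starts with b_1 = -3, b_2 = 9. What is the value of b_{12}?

97173

Compute successive terms:
b_3 = 27; b_4 = -27; b_5 = -189; b_6 = -27; b_7 = 1107; b_8 = 1269; b_9 = -5373; b_{10} = -12987; b_{11} = 19251; b_{12} = 97173.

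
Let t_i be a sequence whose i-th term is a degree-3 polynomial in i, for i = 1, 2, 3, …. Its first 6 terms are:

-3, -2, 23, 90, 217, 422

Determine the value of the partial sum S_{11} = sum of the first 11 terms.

9922

1st diffs: 1, 25, 67, 127, 205.
2nd diffs: 24, 42, 60, 78.
3rd diffs: 18, 18, 18 (constant).
Newton forward-difference form: t_i = -3 + 1·C(i-1,1) + 24·C(i-1,2) + 18·C(i-1,3).
Continuing: …, 723, 1138, 1685, 2382, …, t_{11} = 3247.
Summing i = 1..11 (11 terms) gives 9922.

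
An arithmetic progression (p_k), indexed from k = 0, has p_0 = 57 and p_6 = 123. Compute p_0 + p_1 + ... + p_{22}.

4094

Common difference d = (123 - 57) / (6 - 0) = 11.
p_k = 57 + (k - 0)·11.
p_{22} = 299; S = 23·(57 + 299)/2 = 4094.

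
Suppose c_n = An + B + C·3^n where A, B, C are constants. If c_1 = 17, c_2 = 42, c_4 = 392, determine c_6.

3622

At n = 1, 2, 4: A + B + 3C = 17; 2A + B + 9C = 42; 4A + B + 81C = 392.
Subtracting the first from the second: A + 6C = 25.
Subtracting the second from the third: 2A + 72C = 350.
Solving: C = 5, A = -5, then B = 7.
So c_n = -5·n + 7 + 5·3^n; at n=6 this is 3622.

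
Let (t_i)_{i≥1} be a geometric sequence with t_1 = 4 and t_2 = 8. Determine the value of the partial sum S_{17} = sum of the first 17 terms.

Common ratio r = 2.
t_i = 4·2^(i-1).
S = 4·(2^17 - 1)/(2 - 1) = 4·(131072 - 1)/(1) = 524284.

524284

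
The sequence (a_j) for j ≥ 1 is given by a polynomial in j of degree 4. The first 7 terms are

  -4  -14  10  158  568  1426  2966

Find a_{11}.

22306

1st diffs: -10, 24, 148, 410, 858, 1540.
2nd diffs: 34, 124, 262, 448, 682.
3rd diffs: 90, 138, 186, 234.
4th diffs: 48, 48, 48 (constant).
Newton forward-difference form: a_j = -4 + (-10)·C(j-1,1) + 34·C(j-1,2) + 90·C(j-1,3) + 48·C(j-1,4).
At j = 11: j-1 = 10, so a_{11} = -4 - 100 + 1530 + 10800 + 10080 = 22306.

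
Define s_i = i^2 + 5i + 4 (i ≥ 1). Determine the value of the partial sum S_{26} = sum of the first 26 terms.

Over i = 1..26: Σi = 351, Σi² = 6201.
Total = (1)·6201 + (5)·351 + (4)·26 = 8060.

8060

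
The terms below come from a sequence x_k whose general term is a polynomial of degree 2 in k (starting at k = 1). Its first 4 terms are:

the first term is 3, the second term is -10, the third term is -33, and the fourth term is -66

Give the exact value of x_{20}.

-1954

1st diffs: -13, -23, -33.
2nd diffs: -10, -10 (constant).
Newton forward-difference form: x_k = 3 + (-13)·C(k-1,1) + (-10)·C(k-1,2).
At k = 20: k-1 = 19, so x_{20} = 3 - 247 - 1710 = -1954.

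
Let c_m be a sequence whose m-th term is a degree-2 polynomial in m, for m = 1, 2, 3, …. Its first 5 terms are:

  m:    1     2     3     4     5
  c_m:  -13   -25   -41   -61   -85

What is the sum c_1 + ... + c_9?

-885

1st diffs: -12, -16, -20, -24.
2nd diffs: -4, -4, -4 (constant).
Newton forward-difference form: c_m = -13 + (-12)·C(m-1,1) + (-4)·C(m-1,2).
Continuing: -113, -145, -181, -221.
Summing m = 1..9 (9 terms) gives -885.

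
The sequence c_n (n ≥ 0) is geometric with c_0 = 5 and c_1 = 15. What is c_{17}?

Common ratio r = 3.
c_n = 5·3^(n-0).
c_{17} = 5·3^17 = 645700815.

645700815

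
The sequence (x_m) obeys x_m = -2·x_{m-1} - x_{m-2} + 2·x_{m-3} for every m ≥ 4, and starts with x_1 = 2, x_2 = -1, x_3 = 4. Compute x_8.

45

x_4 = -3;  x_5 = 0;  x_6 = 11;  x_7 = -28;  x_8 = 45.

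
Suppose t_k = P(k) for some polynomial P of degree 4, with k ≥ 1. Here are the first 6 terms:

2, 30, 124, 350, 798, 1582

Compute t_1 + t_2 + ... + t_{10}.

29108

1st diffs: 28, 94, 226, 448, 784.
2nd diffs: 66, 132, 222, 336.
3rd diffs: 66, 90, 114.
4th diffs: 24, 24 (constant).
Newton forward-difference form: t_k = 2 + 28·C(k-1,1) + 66·C(k-1,2) + 66·C(k-1,3) + 24·C(k-1,4).
Continuing: 2840, 4734, 7450, 11198.
Summing k = 1..10 (10 terms) gives 29108.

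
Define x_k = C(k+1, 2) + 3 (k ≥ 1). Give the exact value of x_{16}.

139

C(17, 2) = 136, so x_{16} = 139.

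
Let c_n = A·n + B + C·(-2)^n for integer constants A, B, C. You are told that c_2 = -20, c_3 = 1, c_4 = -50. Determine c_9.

The three given values yield: 2A + B + 4C = -20; 3A + B - 8C = 1; 4A + B + 16C = -50.
Subtracting the first from the second: A - 12C = 21.
Subtracting the second from the third: A + 24C = -51.
Solving: C = -2, A = -3, then B = -6.
Hence c_9 = -3·9 + (-6) + (-2)·(-512) = 991.

991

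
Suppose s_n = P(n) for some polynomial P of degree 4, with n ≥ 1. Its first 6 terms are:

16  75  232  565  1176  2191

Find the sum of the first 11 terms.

56419

1st diffs: 59, 157, 333, 611, 1015.
2nd diffs: 98, 176, 278, 404.
3rd diffs: 78, 102, 126.
4th diffs: 24, 24 (constant).
So s_n = n^4 + 3n^3 + 6n^2 + 5n + 1.
Continuing: …, 3760, 6057, 9280, 13651, …, s_{11} = 19416.
Summing n = 1..11 (11 terms) gives 56419.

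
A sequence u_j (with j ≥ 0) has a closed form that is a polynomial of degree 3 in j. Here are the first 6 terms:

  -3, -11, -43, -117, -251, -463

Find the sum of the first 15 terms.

1st diffs: -8, -32, -74, -134, -212.
2nd diffs: -24, -42, -60, -78.
3rd diffs: -18, -18, -18 (constant).
Newton forward-difference form: u_j = -3 + (-8)·C(j,1) + (-24)·C(j,2) + (-18)·C(j,3).
Continuing: …, -771, -1193, -1747, -2451, …, u_{14} = -8851.
Summing j = 0..14 (15 terms) gives -36375.

-36375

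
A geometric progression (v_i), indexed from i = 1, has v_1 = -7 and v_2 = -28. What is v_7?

Common ratio r = 4.
v_i = (-7)·4^(i-1).
v_7 = (-7)·4^6 = -28672.

-28672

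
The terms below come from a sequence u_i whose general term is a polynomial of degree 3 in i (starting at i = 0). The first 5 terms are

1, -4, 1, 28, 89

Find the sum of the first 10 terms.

3505

1st diffs: -5, 5, 27, 61.
2nd diffs: 10, 22, 34.
3rd diffs: 12, 12 (constant).
Newton forward-difference form: u_i = 1 + (-5)·C(i,1) + 10·C(i,2) + 12·C(i,3).
Continuing: …, 196, 361, 596, 913, …, u_9 = 1324.
Summing i = 0..9 (10 terms) gives 3505.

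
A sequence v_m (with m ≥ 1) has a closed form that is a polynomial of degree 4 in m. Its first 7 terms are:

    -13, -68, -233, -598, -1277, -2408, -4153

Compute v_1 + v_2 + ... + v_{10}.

1st diffs: -55, -165, -365, -679, -1131, -1745.
2nd diffs: -110, -200, -314, -452, -614.
3rd diffs: -90, -114, -138, -162.
4th diffs: -24, -24, -24 (constant).
Newton forward-difference form: v_m = -13 + (-55)·C(m-1,1) + (-110)·C(m-1,2) + (-90)·C(m-1,3) + (-24)·C(m-1,4).
Continuing: -6698, -10253, -15052.
Summing m = 1..10 (10 terms) gives -40753.

-40753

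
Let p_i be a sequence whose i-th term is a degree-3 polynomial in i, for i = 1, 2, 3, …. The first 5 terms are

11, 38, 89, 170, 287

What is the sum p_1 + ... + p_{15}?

22110

1st diffs: 27, 51, 81, 117.
2nd diffs: 24, 30, 36.
3rd diffs: 6, 6 (constant).
So p_i = i^3 + 6i^2 + 2i + 2.
Continuing: …, 446, 653, 914, 1235, …, p_{15} = 4757.
Summing i = 1..15 (15 terms) gives 22110.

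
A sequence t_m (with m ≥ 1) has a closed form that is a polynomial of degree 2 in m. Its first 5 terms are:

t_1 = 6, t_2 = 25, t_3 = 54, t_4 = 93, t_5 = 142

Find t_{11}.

646

1st diffs: 19, 29, 39, 49.
2nd diffs: 10, 10, 10 (constant).
So t_m = 5m^2 + 4m - 3.
Evaluating at m = 11 gives t_{11} = 646.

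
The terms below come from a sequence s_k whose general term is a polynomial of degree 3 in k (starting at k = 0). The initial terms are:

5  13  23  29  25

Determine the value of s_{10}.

1st diffs: 8, 10, 6, -4.
2nd diffs: 2, -4, -10.
3rd diffs: -6, -6 (constant).
So s_k = -k^3 + 4k^2 + 5k + 5.
Evaluating at k = 10 gives s_{10} = -545.

-545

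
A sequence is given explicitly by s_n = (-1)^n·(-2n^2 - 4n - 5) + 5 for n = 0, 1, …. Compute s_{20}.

(-1)^20 = 1; -2n^2 - 4n - 5 at n=20 is -885; so s_{20} = -880.

-880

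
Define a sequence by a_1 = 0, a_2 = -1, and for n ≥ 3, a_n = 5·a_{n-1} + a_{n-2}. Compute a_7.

Iterate the recurrence:
a_3 = -5;  a_4 = -26;  a_5 = -135;  a_6 = -701;  a_7 = -3640.

-3640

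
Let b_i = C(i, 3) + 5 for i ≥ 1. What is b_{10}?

C(10, 3) = 120, so b_{10} = 125.

125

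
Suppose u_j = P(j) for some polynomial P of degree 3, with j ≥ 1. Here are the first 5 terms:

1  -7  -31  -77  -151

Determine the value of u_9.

-847

1st diffs: -8, -24, -46, -74.
2nd diffs: -16, -22, -28.
3rd diffs: -6, -6 (constant).
Newton forward-difference form: u_j = 1 + (-8)·C(j-1,1) + (-16)·C(j-1,2) + (-6)·C(j-1,3).
At j = 9: j-1 = 8, so u_9 = 1 - 64 - 448 - 336 = -847.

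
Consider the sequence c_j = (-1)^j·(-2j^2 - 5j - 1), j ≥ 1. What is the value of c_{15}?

(-1)^15 = -1; -2j^2 - 5j - 1 at j=15 is -526; so c_{15} = 526.

526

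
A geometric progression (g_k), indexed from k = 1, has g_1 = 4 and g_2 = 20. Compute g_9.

1562500

Common ratio r = 5.
g_k = 4·5^(k-1).
g_9 = 4·5^8 = 1562500.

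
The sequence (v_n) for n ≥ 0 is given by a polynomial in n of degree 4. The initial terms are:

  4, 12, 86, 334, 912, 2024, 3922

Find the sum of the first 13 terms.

1st diffs: 8, 74, 248, 578, 1112, 1898.
2nd diffs: 66, 174, 330, 534, 786.
3rd diffs: 108, 156, 204, 252.
4th diffs: 48, 48, 48 (constant).
Newton forward-difference form: v_n = 4 + 8·C(n,1) + 66·C(n,2) + 108·C(n,3) + 48·C(n,4).
Continuing: …, 6906, 11324, 17572, 26094, …, v_{12} = 51976.
Summing n = 0..12 (13 terms) gives 158548.

158548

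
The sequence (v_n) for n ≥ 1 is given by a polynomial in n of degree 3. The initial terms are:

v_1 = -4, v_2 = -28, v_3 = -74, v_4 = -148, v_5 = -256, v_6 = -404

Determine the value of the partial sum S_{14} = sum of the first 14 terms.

-16254

1st diffs: -24, -46, -74, -108, -148.
2nd diffs: -22, -28, -34, -40.
3rd diffs: -6, -6, -6 (constant).
So v_n = -n^3 - 5n^2 - 2n + 4.
Continuing: …, -598, -844, -1148, -1516, …, v_{14} = -3748.
Summing n = 1..14 (14 terms) gives -16254.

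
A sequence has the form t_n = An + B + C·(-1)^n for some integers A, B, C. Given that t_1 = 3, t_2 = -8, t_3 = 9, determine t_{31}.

Plug in n = 1, 2, 3: A + B - C = 3; 2A + B + C = -8; 3A + B - C = 9.
Subtracting the first from the second: A + 2C = -11.
Subtracting the second from the third: A - 2C = 17.
Solving: C = -7, A = 3, then B = -7.
So t_n = 3·n + (-7) + (-7)·(-1)^n; at n=31 this is 93.

93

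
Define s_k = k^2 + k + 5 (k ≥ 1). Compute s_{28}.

s_{28} = 1·28^2 + 1·28 + 5 = 817.

817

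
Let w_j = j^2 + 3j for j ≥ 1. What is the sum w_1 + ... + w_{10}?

Over j = 1..10: Σj = 55, Σj² = 385.
Total = (1)·385 + (3)·55 = 550.

550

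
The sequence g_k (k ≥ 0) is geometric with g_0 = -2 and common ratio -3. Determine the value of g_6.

-1458

g_k = (-2)·(-3)^(k-0).
g_6 = (-2)·(-3)^6 = -1458.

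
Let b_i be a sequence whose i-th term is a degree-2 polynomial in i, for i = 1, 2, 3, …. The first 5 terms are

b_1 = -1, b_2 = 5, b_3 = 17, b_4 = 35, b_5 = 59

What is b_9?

1st diffs: 6, 12, 18, 24.
2nd diffs: 6, 6, 6 (constant).
Newton forward-difference form: b_i = -1 + 6·C(i-1,1) + 6·C(i-1,2).
At i = 9: i-1 = 8, so b_9 = -1 + 48 + 168 = 215.

215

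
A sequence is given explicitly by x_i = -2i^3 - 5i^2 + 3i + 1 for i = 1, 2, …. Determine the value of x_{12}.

-4139

x_{12} = -2·12^3 - 5·12^2 + 3·12 + 1 = -4139.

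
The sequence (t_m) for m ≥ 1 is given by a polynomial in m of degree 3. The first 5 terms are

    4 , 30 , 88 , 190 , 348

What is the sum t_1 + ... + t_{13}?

19812

1st diffs: 26, 58, 102, 158.
2nd diffs: 32, 44, 56.
3rd diffs: 12, 12 (constant).
So t_m = 2m^3 + 4m^2 - 2.
Continuing: …, 574, 880, 1278, 1780, …, t_{13} = 5068.
Summing m = 1..13 (13 terms) gives 19812.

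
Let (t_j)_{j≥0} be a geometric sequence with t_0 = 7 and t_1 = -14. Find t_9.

-3584

Common ratio r = -2.
t_j = 7·(-2)^(j-0).
t_9 = 7·(-2)^9 = -3584.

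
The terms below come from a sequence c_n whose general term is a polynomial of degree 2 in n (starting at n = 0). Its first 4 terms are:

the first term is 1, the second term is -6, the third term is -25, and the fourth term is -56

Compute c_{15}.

-1364

1st diffs: -7, -19, -31.
2nd diffs: -12, -12 (constant).
Newton forward-difference form: c_n = 1 + (-7)·C(n,1) + (-12)·C(n,2).
At n = 15: n = 15, so c_{15} = 1 - 105 - 1260 = -1364.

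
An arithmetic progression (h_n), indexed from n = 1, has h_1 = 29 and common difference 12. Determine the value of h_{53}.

653

h_n = 29 + (n - 1)·12.
h_{53} = 29 + 52·12 = 653.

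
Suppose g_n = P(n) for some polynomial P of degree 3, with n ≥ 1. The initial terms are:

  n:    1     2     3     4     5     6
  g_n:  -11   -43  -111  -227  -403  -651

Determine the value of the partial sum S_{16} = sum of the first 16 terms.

-46016

1st diffs: -32, -68, -116, -176, -248.
2nd diffs: -36, -48, -60, -72.
3rd diffs: -12, -12, -12 (constant).
Newton forward-difference form: g_n = -11 + (-32)·C(n-1,1) + (-36)·C(n-1,2) + (-12)·C(n-1,3).
Continuing: …, -983, -1411, -1947, -2603, …, g_{16} = -9731.
Summing n = 1..16 (16 terms) gives -46016.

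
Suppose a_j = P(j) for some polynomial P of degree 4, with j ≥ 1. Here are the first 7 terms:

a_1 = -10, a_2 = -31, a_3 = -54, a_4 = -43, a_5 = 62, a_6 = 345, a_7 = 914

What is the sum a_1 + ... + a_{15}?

117947

1st diffs: -21, -23, 11, 105, 283, 569.
2nd diffs: -2, 34, 94, 178, 286.
3rd diffs: 36, 60, 84, 108.
4th diffs: 24, 24, 24 (constant).
So a_j = j^4 - 4j^3 - 2j^2 - 2j - 3.
Continuing: …, 1901, 3462, 5777, 9050, …, a_{15} = 36642.
Summing j = 1..15 (15 terms) gives 117947.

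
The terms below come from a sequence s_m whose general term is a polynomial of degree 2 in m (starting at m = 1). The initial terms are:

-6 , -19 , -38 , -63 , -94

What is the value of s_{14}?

-643

1st diffs: -13, -19, -25, -31.
2nd diffs: -6, -6, -6 (constant).
Newton forward-difference form: s_m = -6 + (-13)·C(m-1,1) + (-6)·C(m-1,2).
At m = 14: m-1 = 13, so s_{14} = -6 - 169 - 468 = -643.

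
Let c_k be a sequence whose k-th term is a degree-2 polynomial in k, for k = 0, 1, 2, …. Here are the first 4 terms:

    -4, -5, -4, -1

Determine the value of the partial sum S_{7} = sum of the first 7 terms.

1st diffs: -1, 1, 3.
2nd diffs: 2, 2 (constant).
So c_k = k^2 - 2k - 4.
Continuing: 4, 11, 20.
Summing k = 0..6 (7 terms) gives 21.

21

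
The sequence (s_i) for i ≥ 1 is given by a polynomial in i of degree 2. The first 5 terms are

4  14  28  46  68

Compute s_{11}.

1st diffs: 10, 14, 18, 22.
2nd diffs: 4, 4, 4 (constant).
Newton forward-difference form: s_i = 4 + 10·C(i-1,1) + 4·C(i-1,2).
At i = 11: i-1 = 10, so s_{11} = 4 + 100 + 180 = 284.

284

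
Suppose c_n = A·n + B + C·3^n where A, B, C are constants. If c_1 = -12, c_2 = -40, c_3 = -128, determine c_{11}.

At n = 1, 2, 3: A + B + 3C = -12; 2A + B + 9C = -40; 3A + B + 27C = -128.
Subtracting the first from the second: A + 6C = -28.
Subtracting the second from the third: A + 18C = -88.
Solving: C = -5, A = 2, then B = 1.
Therefore c_{11} = 22 + 1 + (-5)·177147 = -885712.

-885712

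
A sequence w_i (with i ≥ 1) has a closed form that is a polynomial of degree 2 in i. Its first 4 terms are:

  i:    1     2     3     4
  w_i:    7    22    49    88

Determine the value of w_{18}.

1894

1st diffs: 15, 27, 39.
2nd diffs: 12, 12 (constant).
Newton forward-difference form: w_i = 7 + 15·C(i-1,1) + 12·C(i-1,2).
At i = 18: i-1 = 17, so w_{18} = 7 + 255 + 1632 = 1894.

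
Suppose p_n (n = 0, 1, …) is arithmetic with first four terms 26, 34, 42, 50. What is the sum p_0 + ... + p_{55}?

Common difference d = 8.
p_n = 26 + (n - 0)·8.
p_{55} = 466; S = 56·(26 + 466)/2 = 13776.

13776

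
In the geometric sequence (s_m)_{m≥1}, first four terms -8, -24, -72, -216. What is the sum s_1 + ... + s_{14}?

Common ratio r = 3.
s_m = (-8)·3^(m-1).
S = (-8)·(3^14 - 1)/(3 - 1) = (-8)·(4782969 - 1)/(2) = -19131872.

-19131872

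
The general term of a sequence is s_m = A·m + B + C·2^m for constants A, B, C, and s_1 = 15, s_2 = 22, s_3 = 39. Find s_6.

At m = 1, 2, 3: A + B + 2C = 15; 2A + B + 4C = 22; 3A + B + 8C = 39.
Subtracting the first from the second: A + 2C = 7.
Subtracting the second from the third: A + 4C = 17.
Solving: C = 5, A = -3, then B = 8.
Therefore s_6 = -18 + 8 + 5·64 = 310.

310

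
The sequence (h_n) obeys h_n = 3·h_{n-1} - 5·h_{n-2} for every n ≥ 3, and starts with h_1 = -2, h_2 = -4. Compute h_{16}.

-345586

Applying the relation repeatedly:
h_3 = -2, h_4 = 14, h_5 = 52, …, h_{13} = 31102, h_{14} = 30236, h_{15} = -64802, h_{16} = -345586.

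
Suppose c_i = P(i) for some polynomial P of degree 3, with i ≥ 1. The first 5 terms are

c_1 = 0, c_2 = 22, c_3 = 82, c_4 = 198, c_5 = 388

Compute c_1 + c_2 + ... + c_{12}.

18722

1st diffs: 22, 60, 116, 190.
2nd diffs: 38, 56, 74.
3rd diffs: 18, 18 (constant).
Newton forward-difference form: c_i = 22·C(i-1,1) + 38·C(i-1,2) + 18·C(i-1,3).
Continuing: …, 670, 1062, 1582, 2248, …, c_{12} = 5302.
Summing i = 1..12 (12 terms) gives 18722.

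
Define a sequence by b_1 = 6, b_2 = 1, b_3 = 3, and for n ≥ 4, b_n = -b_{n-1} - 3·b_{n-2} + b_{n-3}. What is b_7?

Applying the relation repeatedly:
b_4 = 0  b_5 = -8  b_6 = 11  b_7 = 13.

13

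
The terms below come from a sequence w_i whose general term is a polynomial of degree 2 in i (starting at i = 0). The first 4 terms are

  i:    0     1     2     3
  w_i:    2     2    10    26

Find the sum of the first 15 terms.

3670

1st diffs: 0, 8, 16.
2nd diffs: 8, 8 (constant).
So w_i = 4i^2 - 4i + 2.
Continuing: …, 50, 82, 122, 170, …, w_{14} = 730.
Summing i = 0..14 (15 terms) gives 3670.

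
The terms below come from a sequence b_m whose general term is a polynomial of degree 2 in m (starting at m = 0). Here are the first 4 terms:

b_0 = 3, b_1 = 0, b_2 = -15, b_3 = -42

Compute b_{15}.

1st diffs: -3, -15, -27.
2nd diffs: -12, -12 (constant).
Newton forward-difference form: b_m = 3 + (-3)·C(m,1) + (-12)·C(m,2).
At m = 15: m = 15, so b_{15} = 3 - 45 - 1260 = -1302.

-1302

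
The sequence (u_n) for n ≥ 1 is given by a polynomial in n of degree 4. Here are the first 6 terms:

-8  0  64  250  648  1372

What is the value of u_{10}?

10648

1st diffs: 8, 64, 186, 398, 724.
2nd diffs: 56, 122, 212, 326.
3rd diffs: 66, 90, 114.
4th diffs: 24, 24 (constant).
So u_n = n^4 + n^3 - 3n^2 - 5n - 2.
Evaluating at n = 10 gives u_{10} = 10648.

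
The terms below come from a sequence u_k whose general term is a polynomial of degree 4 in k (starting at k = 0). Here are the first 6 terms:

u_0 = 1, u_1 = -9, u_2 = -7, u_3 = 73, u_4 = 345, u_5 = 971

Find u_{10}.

18441

1st diffs: -10, 2, 80, 272, 626.
2nd diffs: 12, 78, 192, 354.
3rd diffs: 66, 114, 162.
4th diffs: 48, 48 (constant).
So u_k = 2k^4 - k^3 - 5k^2 - 6k + 1.
Evaluating at k = 10 gives u_{10} = 18441.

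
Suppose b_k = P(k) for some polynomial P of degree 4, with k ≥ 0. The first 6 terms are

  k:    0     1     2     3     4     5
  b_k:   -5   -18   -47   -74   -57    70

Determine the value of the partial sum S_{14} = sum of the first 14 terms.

58989

1st diffs: -13, -29, -27, 17, 127.
2nd diffs: -16, 2, 44, 110.
3rd diffs: 18, 42, 66.
4th diffs: 24, 24 (constant).
So b_k = k^4 - 3k^3 - 6k^2 - 5k - 5.
Continuing: …, 397, 1038, 2131, 3838, …, b_{13} = 20886.
Summing k = 0..13 (14 terms) gives 58989.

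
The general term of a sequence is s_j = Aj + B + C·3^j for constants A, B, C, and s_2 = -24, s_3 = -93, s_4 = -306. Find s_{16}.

Plug in j = 2, 3, 4: 2A + B + 9C = -24; 3A + B + 27C = -93; 4A + B + 81C = -306.
Subtracting the first from the second: A + 18C = -69.
Subtracting the second from the third: A + 54C = -213.
Solving: C = -4, A = 3, then B = 6.
Hence s_{16} = 3·16 + 6 + (-4)·43046721 = -172186830.

-172186830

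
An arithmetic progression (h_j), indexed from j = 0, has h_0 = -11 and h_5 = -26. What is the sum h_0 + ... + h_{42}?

-3182

Common difference d = (-26 - (-11)) / (5 - 0) = -3.
h_j = -11 + (j - 0)·(-3).
h_{42} = -137; S = 43·(-11 + (-137))/2 = -3182.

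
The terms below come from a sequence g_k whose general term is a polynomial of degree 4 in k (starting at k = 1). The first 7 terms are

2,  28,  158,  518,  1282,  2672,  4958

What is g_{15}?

103742

1st diffs: 26, 130, 360, 764, 1390, 2286.
2nd diffs: 104, 230, 404, 626, 896.
3rd diffs: 126, 174, 222, 270.
4th diffs: 48, 48, 48 (constant).
Newton forward-difference form: g_k = 2 + 26·C(k-1,1) + 104·C(k-1,2) + 126·C(k-1,3) + 48·C(k-1,4).
At k = 15: k-1 = 14, so g_{15} = 2 + 364 + 9464 + 45864 + 48048 = 103742.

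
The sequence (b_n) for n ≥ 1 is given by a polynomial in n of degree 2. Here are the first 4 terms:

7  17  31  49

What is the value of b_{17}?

647

1st diffs: 10, 14, 18.
2nd diffs: 4, 4 (constant).
Newton forward-difference form: b_n = 7 + 10·C(n-1,1) + 4·C(n-1,2).
At n = 17: n-1 = 16, so b_{17} = 7 + 160 + 480 = 647.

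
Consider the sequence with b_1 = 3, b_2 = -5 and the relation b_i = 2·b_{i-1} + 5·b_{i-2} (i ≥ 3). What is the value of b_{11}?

-31595

Iterate the recurrence:
b_3 = 5  b_4 = -15  b_5 = -5  b_6 = -85  b_7 = -195  b_8 = -815  b_9 = -2605  b_{10} = -9285  b_{11} = -31595.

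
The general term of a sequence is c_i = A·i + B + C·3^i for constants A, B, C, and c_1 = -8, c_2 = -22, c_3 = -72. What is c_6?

-2166

At i = 1, 2, 3: A + B + 3C = -8; 2A + B + 9C = -22; 3A + B + 27C = -72.
Subtracting the first from the second: A + 6C = -14.
Subtracting the second from the third: A + 18C = -50.
Solving: C = -3, A = 4, then B = -3.
Hence c_6 = 4·6 + (-3) + (-3)·729 = -2166.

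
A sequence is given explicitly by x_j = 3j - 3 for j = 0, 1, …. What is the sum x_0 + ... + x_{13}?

231

Over j = 0..13: Σj = 91.
Total = (3)·91 + (-3)·14 = 231.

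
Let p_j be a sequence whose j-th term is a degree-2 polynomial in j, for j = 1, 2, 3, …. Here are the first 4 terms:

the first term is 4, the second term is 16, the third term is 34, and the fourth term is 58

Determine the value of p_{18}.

1st diffs: 12, 18, 24.
2nd diffs: 6, 6 (constant).
Newton forward-difference form: p_j = 4 + 12·C(j-1,1) + 6·C(j-1,2).
At j = 18: j-1 = 17, so p_{18} = 4 + 204 + 816 = 1024.

1024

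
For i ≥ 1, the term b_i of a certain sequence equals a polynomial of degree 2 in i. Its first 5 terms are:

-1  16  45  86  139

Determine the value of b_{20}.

1st diffs: 17, 29, 41, 53.
2nd diffs: 12, 12, 12 (constant).
So b_i = 6i^2 - i - 6.
Evaluating at i = 20 gives b_{20} = 2374.

2374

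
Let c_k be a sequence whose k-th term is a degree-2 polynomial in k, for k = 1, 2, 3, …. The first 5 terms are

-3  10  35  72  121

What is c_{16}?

1452

1st diffs: 13, 25, 37, 49.
2nd diffs: 12, 12, 12 (constant).
Newton forward-difference form: c_k = -3 + 13·C(k-1,1) + 12·C(k-1,2).
At k = 16: k-1 = 15, so c_{16} = -3 + 195 + 1260 = 1452.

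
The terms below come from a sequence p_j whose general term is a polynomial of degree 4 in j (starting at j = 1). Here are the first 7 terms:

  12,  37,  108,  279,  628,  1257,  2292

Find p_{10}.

9453

1st diffs: 25, 71, 171, 349, 629, 1035.
2nd diffs: 46, 100, 178, 280, 406.
3rd diffs: 54, 78, 102, 126.
4th diffs: 24, 24, 24 (constant).
So p_j = j^4 - j^3 + 4j^2 + 5j + 3.
Evaluating at j = 10 gives p_{10} = 9453.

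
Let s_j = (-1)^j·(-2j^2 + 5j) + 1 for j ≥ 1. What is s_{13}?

274

(-1)^13 = -1; -2j^2 + 5j at j=13 is -273; so s_{13} = 274.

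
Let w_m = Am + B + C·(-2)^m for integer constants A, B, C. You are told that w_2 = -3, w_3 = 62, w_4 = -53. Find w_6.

Plug in m = 2, 3, 4: 2A + B + 4C = -3; 3A + B - 8C = 62; 4A + B + 16C = -53.
Subtracting the first from the second: A - 12C = 65.
Subtracting the second from the third: A + 24C = -115.
Solving: C = -5, A = 5, then B = 7.
Hence w_6 = 5·6 + 7 + (-5)·64 = -283.

-283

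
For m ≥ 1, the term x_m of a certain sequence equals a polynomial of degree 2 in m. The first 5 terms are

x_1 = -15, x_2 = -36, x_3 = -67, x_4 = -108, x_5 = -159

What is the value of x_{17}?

1st diffs: -21, -31, -41, -51.
2nd diffs: -10, -10, -10 (constant).
Newton forward-difference form: x_m = -15 + (-21)·C(m-1,1) + (-10)·C(m-1,2).
At m = 17: m-1 = 16, so x_{17} = -15 - 336 - 1200 = -1551.

-1551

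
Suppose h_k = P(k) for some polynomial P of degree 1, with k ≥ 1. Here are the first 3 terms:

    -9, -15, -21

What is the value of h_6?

-39

1st diffs: -6, -6 (constant).
So h_k = -6k - 3.
Evaluating at k = 6 gives h_6 = -39.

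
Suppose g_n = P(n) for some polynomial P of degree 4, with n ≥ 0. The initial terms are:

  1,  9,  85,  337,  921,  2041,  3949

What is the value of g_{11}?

37489

1st diffs: 8, 76, 252, 584, 1120, 1908.
2nd diffs: 68, 176, 332, 536, 788.
3rd diffs: 108, 156, 204, 252.
4th diffs: 48, 48, 48 (constant).
Newton forward-difference form: g_n = 1 + 8·C(n,1) + 68·C(n,2) + 108·C(n,3) + 48·C(n,4).
At n = 11: n = 11, so g_{11} = 1 + 88 + 3740 + 17820 + 15840 = 37489.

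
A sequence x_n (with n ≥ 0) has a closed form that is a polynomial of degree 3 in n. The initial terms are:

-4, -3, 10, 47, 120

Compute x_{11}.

1st diffs: 1, 13, 37, 73.
2nd diffs: 12, 24, 36.
3rd diffs: 12, 12 (constant).
So x_n = 2n^3 - n - 4.
Evaluating at n = 11 gives x_{11} = 2647.

2647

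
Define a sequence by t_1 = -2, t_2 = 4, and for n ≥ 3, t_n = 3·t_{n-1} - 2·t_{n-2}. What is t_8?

Applying the relation repeatedly:
t_3 = 16  t_4 = 40  t_5 = 88  t_6 = 184  t_7 = 376  t_8 = 760.
(Characteristic roots are 2 and 1.)

760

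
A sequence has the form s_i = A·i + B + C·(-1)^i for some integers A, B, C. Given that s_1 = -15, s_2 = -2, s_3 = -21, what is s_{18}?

At i = 1, 2, 3: A + B - C = -15; 2A + B + C = -2; 3A + B - C = -21.
Subtracting the first from the second: A + 2C = 13.
Subtracting the second from the third: A - 2C = -19.
Solving: C = 8, A = -3, then B = -4.
So s_i = -3·i + (-4) + 8·(-1)^i; at i=18 this is -50.

-50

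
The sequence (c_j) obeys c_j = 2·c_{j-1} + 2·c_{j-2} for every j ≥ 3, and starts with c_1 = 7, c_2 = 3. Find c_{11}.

Applying the relation repeatedly:
c_3 = 20  c_4 = 46  c_5 = 132  c_6 = 356  c_7 = 976  c_8 = 2664  c_9 = 7280  c_{10} = 19888  c_{11} = 54336.

54336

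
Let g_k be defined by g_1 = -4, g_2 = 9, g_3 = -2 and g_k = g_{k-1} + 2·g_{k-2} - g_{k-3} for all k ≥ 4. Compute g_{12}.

1225

Compute successive terms:
g_4 = 20  g_5 = 7  g_6 = 49  g_7 = 43  g_8 = 134  g_9 = 171  g_{10} = 396  g_{11} = 604  g_{12} = 1225.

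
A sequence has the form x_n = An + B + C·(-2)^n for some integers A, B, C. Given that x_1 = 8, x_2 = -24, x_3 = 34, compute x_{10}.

At n = 1, 2, 3: A + B - 2C = 8; 2A + B + 4C = -24; 3A + B - 8C = 34.
Subtracting the first from the second: A + 6C = -32.
Subtracting the second from the third: A - 12C = 58.
Solving: C = -5, A = -2, then B = 0.
So x_n = -2·n + 0 + (-5)·(-2)^n; at n=10 this is -5140.

-5140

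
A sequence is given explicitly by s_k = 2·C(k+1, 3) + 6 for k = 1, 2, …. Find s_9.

246

C(10, 3) = 120, so s_9 = 246.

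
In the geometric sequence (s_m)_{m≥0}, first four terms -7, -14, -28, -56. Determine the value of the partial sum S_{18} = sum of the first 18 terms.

-1835001

Common ratio r = 2.
s_m = (-7)·2^(m-0).
S = (-7)·(2^18 - 1)/(2 - 1) = (-7)·(262144 - 1)/(1) = -1835001.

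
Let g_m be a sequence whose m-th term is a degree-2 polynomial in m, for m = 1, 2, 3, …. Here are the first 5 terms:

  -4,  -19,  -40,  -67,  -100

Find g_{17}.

1st diffs: -15, -21, -27, -33.
2nd diffs: -6, -6, -6 (constant).
So g_m = -3m^2 - 6m + 5.
Evaluating at m = 17 gives g_{17} = -964.

-964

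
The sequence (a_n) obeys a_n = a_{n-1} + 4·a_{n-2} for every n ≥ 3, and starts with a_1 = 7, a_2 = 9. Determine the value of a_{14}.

Step forward from the initial values:
a_3 = 37; a_4 = 73; a_5 = 221; …; a_{11} = 58981; a_{12} = 150313; a_{13} = 386237; a_{14} = 987489.

987489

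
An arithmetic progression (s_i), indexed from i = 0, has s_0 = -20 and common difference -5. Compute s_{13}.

-85

s_i = -20 + (i - 0)·(-5).
s_{13} = -20 + 13·(-5) = -85.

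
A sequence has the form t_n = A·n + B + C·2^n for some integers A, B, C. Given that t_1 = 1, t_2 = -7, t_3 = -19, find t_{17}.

-262203

Write the equations: A + B + 2C = 1; 2A + B + 4C = -7; 3A + B + 8C = -19.
Subtracting the first from the second: A + 2C = -8.
Subtracting the second from the third: A + 4C = -12.
Solving: C = -2, A = -4, then B = 9.
Therefore t_{17} = -68 + 9 + (-2)·131072 = -262203.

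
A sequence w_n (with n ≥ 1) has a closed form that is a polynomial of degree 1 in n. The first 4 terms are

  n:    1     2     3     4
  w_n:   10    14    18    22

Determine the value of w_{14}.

62

1st diffs: 4, 4, 4 (constant).
So w_n = 4n + 6.
Evaluating at n = 14 gives w_{14} = 62.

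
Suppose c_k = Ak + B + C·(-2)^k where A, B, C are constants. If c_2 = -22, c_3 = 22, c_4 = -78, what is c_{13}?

32718

At k = 2, 3, 4: 2A + B + 4C = -22; 3A + B - 8C = 22; 4A + B + 16C = -78.
Subtracting the first from the second: A - 12C = 44.
Subtracting the second from the third: A + 24C = -100.
Solving: C = -4, A = -4, then B = 2.
Hence c_{13} = -4·13 + 2 + (-4)·(-8192) = 32718.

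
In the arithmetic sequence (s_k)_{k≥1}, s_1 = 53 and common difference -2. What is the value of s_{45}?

s_k = 53 + (k - 1)·(-2).
s_{45} = 53 + 44·(-2) = -35.

-35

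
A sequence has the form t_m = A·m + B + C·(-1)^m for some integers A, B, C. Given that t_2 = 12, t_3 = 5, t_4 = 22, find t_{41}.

195

At m = 2, 3, 4: 2A + B + C = 12; 3A + B - C = 5; 4A + B + C = 22.
Subtracting the first from the second: A - 2C = -7.
Subtracting the second from the third: A + 2C = 17.
Solving: C = 6, A = 5, then B = -4.
Therefore t_{41} = 205 + (-4) + 6·(-1) = 195.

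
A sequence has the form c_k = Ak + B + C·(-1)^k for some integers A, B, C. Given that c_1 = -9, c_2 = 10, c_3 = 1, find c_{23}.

101

Plug in k = 1, 2, 3: A + B - C = -9; 2A + B + C = 10; 3A + B - C = 1.
Subtracting the first from the second: A + 2C = 19.
Subtracting the second from the third: A - 2C = -9.
Solving: C = 7, A = 5, then B = -7.
Hence c_{23} = 5·23 + (-7) + 7·(-1) = 101.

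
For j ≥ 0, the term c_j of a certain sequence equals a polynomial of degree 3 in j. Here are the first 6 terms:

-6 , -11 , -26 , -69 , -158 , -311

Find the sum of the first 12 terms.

1st diffs: -5, -15, -43, -89, -153.
2nd diffs: -10, -28, -46, -64.
3rd diffs: -18, -18, -18 (constant).
Newton forward-difference form: c_j = -6 + (-5)·C(j,1) + (-10)·C(j,2) + (-18)·C(j,3).
Continuing: …, -546, -881, -1334, -1923, …, c_{11} = -3581.
Summing j = 0..11 (12 terms) gives -11512.

-11512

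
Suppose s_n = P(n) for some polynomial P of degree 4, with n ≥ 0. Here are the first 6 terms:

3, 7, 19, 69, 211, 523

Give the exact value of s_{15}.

1st diffs: 4, 12, 50, 142, 312.
2nd diffs: 8, 38, 92, 170.
3rd diffs: 30, 54, 78.
4th diffs: 24, 24 (constant).
Newton forward-difference form: s_n = 3 + 4·C(n,1) + 8·C(n,2) + 30·C(n,3) + 24·C(n,4).
At n = 15: n = 15, so s_{15} = 3 + 60 + 840 + 13650 + 32760 = 47313.

47313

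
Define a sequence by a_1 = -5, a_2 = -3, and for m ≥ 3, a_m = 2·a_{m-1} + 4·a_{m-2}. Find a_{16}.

-91750400

Compute successive terms:
a_3 = -26, a_4 = -64, a_5 = -232, …, a_{13} = -2707456, a_{14} = -8761344, a_{15} = -28352512, a_{16} = -91750400.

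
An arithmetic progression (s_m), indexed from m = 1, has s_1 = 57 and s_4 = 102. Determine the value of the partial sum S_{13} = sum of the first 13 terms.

1911

Common difference d = (102 - 57) / (4 - 1) = 15.
s_m = 57 + (m - 1)·15.
s_{13} = 237; S = 13·(57 + 237)/2 = 1911.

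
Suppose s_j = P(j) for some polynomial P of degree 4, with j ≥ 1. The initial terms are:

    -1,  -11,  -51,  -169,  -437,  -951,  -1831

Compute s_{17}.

1st diffs: -10, -40, -118, -268, -514, -880.
2nd diffs: -30, -78, -150, -246, -366.
3rd diffs: -48, -72, -96, -120.
4th diffs: -24, -24, -24 (constant).
Newton forward-difference form: s_j = -1 + (-10)·C(j-1,1) + (-30)·C(j-1,2) + (-48)·C(j-1,3) + (-24)·C(j-1,4).
At j = 17: j-1 = 16, so s_{17} = -1 - 160 - 3600 - 26880 - 43680 = -74321.

-74321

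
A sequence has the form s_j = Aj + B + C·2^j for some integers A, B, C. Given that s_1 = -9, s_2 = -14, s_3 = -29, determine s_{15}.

The three given values yield: A + B + 2C = -9; 2A + B + 4C = -14; 3A + B + 8C = -29.
Subtracting the first from the second: A + 2C = -5.
Subtracting the second from the third: A + 4C = -15.
Solving: C = -5, A = 5, then B = -4.
So s_j = 5·j + (-4) + (-5)·2^j; at j=15 this is -163769.

-163769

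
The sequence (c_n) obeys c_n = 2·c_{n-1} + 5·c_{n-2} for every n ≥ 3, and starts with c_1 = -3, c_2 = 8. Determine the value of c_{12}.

613522

Applying the relation repeatedly:
c_3 = 1; c_4 = 42; c_5 = 89; c_6 = 388; c_7 = 1221; c_8 = 4382; c_9 = 14869; c_{10} = 51648; c_{11} = 177641; c_{12} = 613522.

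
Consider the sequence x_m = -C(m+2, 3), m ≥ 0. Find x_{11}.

C(13, 3) = 286, so x_{11} = -286.

-286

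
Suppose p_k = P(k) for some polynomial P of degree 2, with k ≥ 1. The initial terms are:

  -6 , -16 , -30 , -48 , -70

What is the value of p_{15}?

1st diffs: -10, -14, -18, -22.
2nd diffs: -4, -4, -4 (constant).
Newton forward-difference form: p_k = -6 + (-10)·C(k-1,1) + (-4)·C(k-1,2).
At k = 15: k-1 = 14, so p_{15} = -6 - 140 - 364 = -510.

-510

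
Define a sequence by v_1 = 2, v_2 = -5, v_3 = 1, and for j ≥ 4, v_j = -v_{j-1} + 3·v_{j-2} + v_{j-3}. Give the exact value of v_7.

75

Iterate the recurrence:
v_4 = -14  v_5 = 12  v_6 = -53  v_7 = 75.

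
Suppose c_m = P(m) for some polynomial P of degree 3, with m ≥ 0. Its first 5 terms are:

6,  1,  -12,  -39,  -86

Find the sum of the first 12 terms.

-4988

1st diffs: -5, -13, -27, -47.
2nd diffs: -8, -14, -20.
3rd diffs: -6, -6 (constant).
Newton forward-difference form: c_m = 6 + (-5)·C(m,1) + (-8)·C(m,2) + (-6)·C(m,3).
Continuing: …, -159, -264, -407, -594, …, c_{11} = -1479.
Summing m = 0..11 (12 terms) gives -4988.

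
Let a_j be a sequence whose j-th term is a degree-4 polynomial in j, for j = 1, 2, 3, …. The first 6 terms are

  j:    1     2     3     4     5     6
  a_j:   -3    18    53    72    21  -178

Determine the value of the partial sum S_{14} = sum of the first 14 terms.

-71113

1st diffs: 21, 35, 19, -51, -199.
2nd diffs: 14, -16, -70, -148.
3rd diffs: -30, -54, -78.
4th diffs: -24, -24 (constant).
Newton forward-difference form: a_j = -3 + 21·C(j-1,1) + 14·C(j-1,2) + (-30)·C(j-1,3) + (-24)·C(j-1,4).
Continuing: …, -627, -1452, -2803, -4854, …, a_{14} = -24378.
Summing j = 1..14 (14 terms) gives -71113.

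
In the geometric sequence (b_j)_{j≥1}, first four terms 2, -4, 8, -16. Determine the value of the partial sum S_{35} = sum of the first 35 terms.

Common ratio r = -2.
b_j = 2·(-2)^(j-1).
S = 2·((-2)^35 - 1)/(-2 - 1) = 2·(-34359738368 - 1)/(-3) = 22906492246.

22906492246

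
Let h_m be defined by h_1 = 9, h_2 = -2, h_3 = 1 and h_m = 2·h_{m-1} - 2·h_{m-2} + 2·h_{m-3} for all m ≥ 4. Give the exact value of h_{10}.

248

Compute successive terms:
h_4 = 24  h_5 = 42  h_6 = 38  h_7 = 40  h_8 = 88  h_9 = 172  h_{10} = 248.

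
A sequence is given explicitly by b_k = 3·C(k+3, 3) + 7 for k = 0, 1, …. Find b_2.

C(5, 3) = 10, so b_2 = 37.

37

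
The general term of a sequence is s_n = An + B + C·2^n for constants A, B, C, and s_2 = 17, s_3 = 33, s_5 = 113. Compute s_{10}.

The three given values yield: 2A + B + 4C = 17; 3A + B + 8C = 33; 5A + B + 32C = 113.
Subtracting the first from the second: A + 4C = 16.
Subtracting the second from the third: 2A + 24C = 80.
Solving: C = 3, A = 4, then B = -3.
Hence s_{10} = 4·10 + (-3) + 3·1024 = 3109.

3109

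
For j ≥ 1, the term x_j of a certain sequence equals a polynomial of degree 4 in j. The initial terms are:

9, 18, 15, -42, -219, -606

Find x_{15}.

-40269

1st diffs: 9, -3, -57, -177, -387.
2nd diffs: -12, -54, -120, -210.
3rd diffs: -42, -66, -90.
4th diffs: -24, -24 (constant).
Newton forward-difference form: x_j = 9 + 9·C(j-1,1) + (-12)·C(j-1,2) + (-42)·C(j-1,3) + (-24)·C(j-1,4).
At j = 15: j-1 = 14, so x_{15} = 9 + 126 - 1092 - 15288 - 24024 = -40269.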